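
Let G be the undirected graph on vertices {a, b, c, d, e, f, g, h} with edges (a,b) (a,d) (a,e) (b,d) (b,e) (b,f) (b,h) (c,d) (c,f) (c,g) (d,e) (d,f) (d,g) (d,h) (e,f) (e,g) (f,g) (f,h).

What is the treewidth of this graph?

A width-3 tree decomposition is:
Bags: B1 = {b, d, e, f}  B2 = {b, d, f, h}  B3 = {d, e, f, g}  B4 = {a, b, d, e}  B5 = {c, d, f, g}
Tree: B1–B2, B1–B3, B1–B4, B3–B5
Every bag has size at most 4, so the width is 4 − 1 = 3 and tw(G) ≤ 3. For the lower bound, the 4 vertices {a, b, d, e} are pairwise adjacent, and any tree decomposition puts a clique entirely inside one bag — forcing width ≥ 3. The upper and lower bounds meet at 3, so that is the treewidth.

3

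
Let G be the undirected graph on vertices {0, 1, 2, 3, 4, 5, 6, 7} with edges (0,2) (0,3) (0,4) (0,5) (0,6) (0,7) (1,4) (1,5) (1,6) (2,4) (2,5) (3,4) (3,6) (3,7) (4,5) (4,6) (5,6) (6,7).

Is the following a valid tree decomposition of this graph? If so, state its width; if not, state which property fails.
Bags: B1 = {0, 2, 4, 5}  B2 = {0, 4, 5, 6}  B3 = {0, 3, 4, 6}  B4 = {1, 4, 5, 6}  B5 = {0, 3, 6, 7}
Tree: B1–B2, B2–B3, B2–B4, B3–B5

Vertex coverage: the bags together contain {0, 1, 2, 3, 4, 5, 6, 7}, the full vertex set. Edge coverage: each edge of G has both endpoints in at least one bag. Running intersection: for every vertex, the bags containing it form a connected subtree. All three properties hold, so this is a valid tree decomposition of width max|bag| − 1 = 3, and hence tw(G) ≤ 3.

Yes; width 3.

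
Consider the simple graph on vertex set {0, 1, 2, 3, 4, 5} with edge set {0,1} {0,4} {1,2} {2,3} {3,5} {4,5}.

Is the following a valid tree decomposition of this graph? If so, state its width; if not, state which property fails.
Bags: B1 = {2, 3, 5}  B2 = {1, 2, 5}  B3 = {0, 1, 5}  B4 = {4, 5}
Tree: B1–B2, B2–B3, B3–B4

A tree decomposition must satisfy three properties: every vertex lies in some bag; for every edge, both endpoints lie together in some bag; and for every vertex, the bags containing it form a connected subtree. Here edge (0,4) lies in no bag, so the decomposition is invalid.

No — edge (0,4) lies in no bag.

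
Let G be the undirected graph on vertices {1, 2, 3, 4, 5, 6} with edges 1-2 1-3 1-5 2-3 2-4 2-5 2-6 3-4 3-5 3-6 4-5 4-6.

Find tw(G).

A width-3 tree decomposition is:
Bags: B1 = {2, 3, 4, 6}  B2 = {2, 3, 4, 5}  B3 = {1, 2, 3, 5}
Tree: B1–B2, B2–B3
Every bag has size at most 4, so the width is 4 − 1 = 3 and tw(G) ≤ 3. On the other hand G contains the 4-clique {1, 2, 3, 5}. A clique must lie in a single bag of any decomposition, so no decomposition can have width below 3. Hence tw(G) = 3 exactly.

3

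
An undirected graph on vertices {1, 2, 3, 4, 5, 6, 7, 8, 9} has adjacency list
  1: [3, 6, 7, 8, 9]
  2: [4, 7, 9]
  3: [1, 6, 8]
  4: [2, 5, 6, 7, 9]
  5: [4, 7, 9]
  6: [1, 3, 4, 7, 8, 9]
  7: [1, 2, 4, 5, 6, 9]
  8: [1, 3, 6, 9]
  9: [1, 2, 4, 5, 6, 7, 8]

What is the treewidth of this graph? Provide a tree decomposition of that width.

The largest bag has 4 vertices, giving width 3; this decomposition certifies tw(G) ≤ 3. On the other hand G contains the 4-clique {1, 6, 8, 9}. A clique must lie in a single bag of any decomposition, so no decomposition can have width below 3. Hence tw(G) = 3 exactly.

Treewidth 3.
One such decomposition:
Bags: B1 = {1, 6, 7, 9}  B2 = {1, 6, 8, 9}  B3 = {4, 6, 7, 9}  B4 = {4, 5, 7, 9}  B5 = {1, 3, 6, 8}  B6 = {2, 4, 7, 9}
Tree: B1–B2, B1–B3, B3–B4, B2–B5, B4–B6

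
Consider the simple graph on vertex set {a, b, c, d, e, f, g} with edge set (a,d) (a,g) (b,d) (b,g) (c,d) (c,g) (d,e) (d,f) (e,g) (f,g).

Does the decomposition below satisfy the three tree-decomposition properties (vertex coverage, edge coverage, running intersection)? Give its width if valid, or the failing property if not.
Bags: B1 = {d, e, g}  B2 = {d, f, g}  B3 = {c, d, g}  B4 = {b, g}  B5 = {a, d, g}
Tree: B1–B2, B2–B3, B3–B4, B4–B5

A tree decomposition must satisfy three properties: every vertex lies in some bag; for every edge, both endpoints lie together in some bag; and for every vertex, the bags containing it form a connected subtree. Here edge (d,b) lies in no bag, so the decomposition is invalid.

No — edge (d,b) lies in no bag.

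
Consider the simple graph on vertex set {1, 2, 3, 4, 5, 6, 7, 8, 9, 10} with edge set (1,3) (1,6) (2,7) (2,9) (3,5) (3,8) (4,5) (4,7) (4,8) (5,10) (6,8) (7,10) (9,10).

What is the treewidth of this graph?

A width-2 tree decomposition is:
Bags: B1 = {1, 6, 8}  B2 = {1, 3, 8}  B3 = {3, 4, 8}  B4 = {3, 4, 5}  B5 = {4, 5, 7}  B6 = {5, 7, 10}  B7 = {2, 7, 10}  B8 = {2, 9, 10}
Tree: B1–B2, B2–B3, B3–B4, B4–B5, B5–B6, B6–B7, B7–B8
The largest bag has 3 vertices, giving width 2; this decomposition certifies tw(G) ≤ 2. The edges 6–1–3–8–6 form a cycle, so G is not a tree and its treewidth is at least 2. Hence tw(G) = 2 exactly.

2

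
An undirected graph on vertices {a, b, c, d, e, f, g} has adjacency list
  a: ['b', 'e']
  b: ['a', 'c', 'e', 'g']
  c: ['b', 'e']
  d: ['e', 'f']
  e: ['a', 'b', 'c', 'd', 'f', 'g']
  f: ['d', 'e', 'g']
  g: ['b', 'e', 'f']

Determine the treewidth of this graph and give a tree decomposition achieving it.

Every bag has size at most 3, so the width is 3 − 1 = 2 and tw(G) ≤ 2. On the other hand G contains the 3-clique {d, e, f}. A clique must lie in a single bag of any decomposition, so no decomposition can have width below 2. Therefore the treewidth is 2.

Treewidth 2.
One optimal decomposition is:
Bags: B1 = {b, e, g}  B2 = {e, f, g}  B3 = {a, b, e}  B4 = {d, e, f}  B5 = {b, c, e}
Tree: B1–B2, B1–B3, B2–B4, B3–B5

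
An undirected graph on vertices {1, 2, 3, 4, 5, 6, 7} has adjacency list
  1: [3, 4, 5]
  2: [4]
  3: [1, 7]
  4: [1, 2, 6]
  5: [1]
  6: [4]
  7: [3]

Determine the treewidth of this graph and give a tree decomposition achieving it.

Treewidth 1.
One optimal decomposition is:
Bags: B1 = {1, 4}  B2 = {4, 6}  B3 = {1, 3}  B4 = {2, 4}  B5 = {3, 7}  B6 = {1, 5}
Tree: B1–B2, B1–B3, B1–B4, B3–B5, B1–B6

Each bag holds 2 vertices, so the decomposition has width 1, which upper-bounds the treewidth. G has an edge, so its treewidth is at least 1. Combining the bounds, tw(G) = 1.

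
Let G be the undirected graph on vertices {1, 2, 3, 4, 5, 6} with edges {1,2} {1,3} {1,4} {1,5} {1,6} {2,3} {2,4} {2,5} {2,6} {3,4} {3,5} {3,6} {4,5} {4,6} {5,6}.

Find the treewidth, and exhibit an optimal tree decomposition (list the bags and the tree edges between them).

Treewidth 5.
One optimal decomposition is:
Bags: B1 = {1, 2, 3, 4, 5, 6}
Tree: (single bag)

A single bag containing all 6 vertices is trivially a valid decomposition of width 5. On the other hand G contains the 6-clique {1, 2, 3, 4, 5, 6}. A clique must lie in a single bag of any decomposition, so no decomposition can have width below 5. Combining the bounds, tw(G) = 5.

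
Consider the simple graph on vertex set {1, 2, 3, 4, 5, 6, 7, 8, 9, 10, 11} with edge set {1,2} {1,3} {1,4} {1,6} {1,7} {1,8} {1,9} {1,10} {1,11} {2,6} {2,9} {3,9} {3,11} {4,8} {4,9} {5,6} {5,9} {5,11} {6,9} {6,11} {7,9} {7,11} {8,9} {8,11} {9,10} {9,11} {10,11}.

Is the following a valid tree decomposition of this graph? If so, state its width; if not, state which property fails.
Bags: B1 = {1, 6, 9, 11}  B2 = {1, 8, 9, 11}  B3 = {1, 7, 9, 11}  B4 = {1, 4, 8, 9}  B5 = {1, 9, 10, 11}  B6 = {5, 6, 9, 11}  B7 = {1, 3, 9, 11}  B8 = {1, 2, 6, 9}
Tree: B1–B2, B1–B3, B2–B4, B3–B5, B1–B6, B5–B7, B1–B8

Checking the three conditions: (i) the bags cover all of {1, 2, 3, 4, 5, 6, 7, 8, 9, 10, 11}; (ii) for each edge, some bag contains both endpoints; (iii) the bags containing any fixed vertex form a subtree. All hold, so the decomposition is valid with width 4 − 1 = 3.

Yes; width 3.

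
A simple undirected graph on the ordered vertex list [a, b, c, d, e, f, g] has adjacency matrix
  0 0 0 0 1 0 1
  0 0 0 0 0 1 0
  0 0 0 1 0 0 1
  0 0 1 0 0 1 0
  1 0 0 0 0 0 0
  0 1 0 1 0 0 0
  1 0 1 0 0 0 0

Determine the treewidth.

1

A width-1 tree decomposition is:
Bags: B1 = {b, f}  B2 = {d, f}  B3 = {c, d}  B4 = {c, g}  B5 = {a, g}  B6 = {a, e}
Tree: B1–B2, B2–B3, B3–B4, B4–B5, B5–B6
Every bag has size at most 2, so the width is 2 − 1 = 1 and tw(G) ≤ 1. G has an edge, so its treewidth is at least 1. Combining the bounds, tw(G) = 1.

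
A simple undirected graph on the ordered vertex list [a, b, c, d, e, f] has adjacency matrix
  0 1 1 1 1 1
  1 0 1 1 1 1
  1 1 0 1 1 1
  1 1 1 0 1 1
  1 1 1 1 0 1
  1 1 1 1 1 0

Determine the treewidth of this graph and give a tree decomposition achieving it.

Treewidth 5.
One such decomposition:
Bags: B1 = {a, b, c, d, e, f}
Tree: (single bag)

A single bag containing all 6 vertices is trivially a valid decomposition of width 5. Conversely, {a, b, c, d, e, f} is a clique of size 6, and the vertices of any clique must share a bag in every tree decomposition; so some bag has ≥ 6 vertices and tw(G) ≥ 5. Therefore the treewidth is 5.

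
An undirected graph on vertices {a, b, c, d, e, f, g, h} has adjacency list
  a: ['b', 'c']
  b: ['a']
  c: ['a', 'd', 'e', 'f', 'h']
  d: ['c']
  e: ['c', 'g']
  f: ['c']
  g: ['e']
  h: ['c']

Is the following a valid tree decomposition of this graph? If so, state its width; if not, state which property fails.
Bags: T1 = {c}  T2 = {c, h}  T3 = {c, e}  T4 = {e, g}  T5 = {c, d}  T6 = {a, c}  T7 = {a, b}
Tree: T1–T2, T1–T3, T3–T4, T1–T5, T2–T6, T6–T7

A tree decomposition must satisfy three properties: every vertex lies in some bag; for every edge, both endpoints lie together in some bag; and for every vertex, the bags containing it form a connected subtree. Here vertex f appears in no bag, so the decomposition is invalid.

No — vertex f appears in no bag.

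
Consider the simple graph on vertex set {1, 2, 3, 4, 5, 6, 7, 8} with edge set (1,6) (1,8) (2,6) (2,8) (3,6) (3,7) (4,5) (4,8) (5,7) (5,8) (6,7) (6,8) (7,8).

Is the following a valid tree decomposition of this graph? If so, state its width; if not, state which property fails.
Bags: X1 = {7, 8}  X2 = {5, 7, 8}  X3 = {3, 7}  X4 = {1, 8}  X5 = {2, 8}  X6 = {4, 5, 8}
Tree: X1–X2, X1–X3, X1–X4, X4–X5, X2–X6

No — vertex 6 appears in no bag.

A tree decomposition must satisfy three properties: every vertex lies in some bag; for every edge, both endpoints lie together in some bag; and for every vertex, the bags containing it form a connected subtree. Here vertex 6 appears in no bag, so the decomposition is invalid.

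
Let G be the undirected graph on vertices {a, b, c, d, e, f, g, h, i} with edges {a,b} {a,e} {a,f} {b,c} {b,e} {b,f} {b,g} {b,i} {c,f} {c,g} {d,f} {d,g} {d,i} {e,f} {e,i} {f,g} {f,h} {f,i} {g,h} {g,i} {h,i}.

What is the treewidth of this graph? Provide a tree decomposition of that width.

Treewidth 3.
One such decomposition:
Bags: B1 = {b, f, g, i}  B2 = {b, e, f, i}  B3 = {b, c, f, g}  B4 = {a, b, e, f}  B5 = {d, f, g, i}  B6 = {f, g, h, i}
Tree: B1–B2, B1–B3, B2–B4, B1–B5, B5–B6

Each bag holds 4 vertices, so the decomposition has width 3, which upper-bounds the treewidth. For the lower bound, the 4 vertices {b, c, f, g} are pairwise adjacent, and any tree decomposition puts a clique entirely inside one bag — forcing width ≥ 3. The upper and lower bounds meet at 3, so that is the treewidth.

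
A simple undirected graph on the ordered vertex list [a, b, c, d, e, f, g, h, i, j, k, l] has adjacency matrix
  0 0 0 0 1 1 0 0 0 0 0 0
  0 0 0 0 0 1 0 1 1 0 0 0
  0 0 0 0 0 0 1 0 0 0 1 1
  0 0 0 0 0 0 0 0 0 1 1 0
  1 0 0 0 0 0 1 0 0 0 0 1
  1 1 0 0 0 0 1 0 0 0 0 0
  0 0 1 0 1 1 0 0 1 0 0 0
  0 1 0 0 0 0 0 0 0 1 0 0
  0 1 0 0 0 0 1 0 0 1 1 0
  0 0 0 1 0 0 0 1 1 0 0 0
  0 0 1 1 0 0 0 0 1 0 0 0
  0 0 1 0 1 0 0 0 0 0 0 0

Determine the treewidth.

3

A width-3 tree decomposition is:
Bags: B1 = {d, h, j, k}  B2 = {h, i, j, k}  B3 = {b, h, i, k}  B4 = {b, c, i, k}  B5 = {b, c, g, i}  B6 = {b, c, f, g}  B7 = {c, f, g, l}  B8 = {e, f, g, l}  B9 = {a, e, f, l}
Tree: B1–B2, B2–B3, B3–B4, B4–B5, B5–B6, B6–B7, B7–B8, B8–B9
The largest bag has 4 vertices, giving width 3; this decomposition certifies tw(G) ≤ 3. For the lower bound: the 4 vertex sets {d,h,j}, {k}, {i}, {b,c,f,g} are disjoint, each induces a connected subgraph, and every pair is joined by at least one edge of G. Contracting each set to a single vertex therefore yields K_{4} as a minor, and since treewidth is minor-monotone, tw(G) ≥ tw(K_{4}) = 3. Therefore the treewidth is 3.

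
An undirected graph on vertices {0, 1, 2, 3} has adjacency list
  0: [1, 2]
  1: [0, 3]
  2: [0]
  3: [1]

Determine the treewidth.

1

A width-1 tree decomposition is:
Bags: B1 = {0, 1}  B2 = {0, 2}  B3 = {1, 3}
Tree: B1–B2, B1–B3
The largest bag has 2 vertices, giving width 1; this decomposition certifies tw(G) ≤ 1. Since G has at least one edge (e.g. 1–0), it is not an edgeless graph, so tw(G) ≥ 1. Combining the bounds, tw(G) = 1.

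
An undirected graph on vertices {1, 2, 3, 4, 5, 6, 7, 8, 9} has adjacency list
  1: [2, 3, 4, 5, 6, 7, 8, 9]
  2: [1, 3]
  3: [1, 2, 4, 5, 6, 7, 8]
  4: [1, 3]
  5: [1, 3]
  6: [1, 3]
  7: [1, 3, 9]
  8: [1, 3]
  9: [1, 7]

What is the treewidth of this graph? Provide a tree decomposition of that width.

Treewidth 2.
Bags: B1 = {1, 3, 8}  B2 = {1, 3, 7}  B3 = {1, 3, 6}  B4 = {1, 3, 4}  B5 = {1, 3, 5}  B6 = {1, 2, 3}  B7 = {1, 7, 9}
Tree: B1–B2, B1–B3, B2–B4, B3–B5, B3–B6, B2–B7

Every bag has size at most 3, so the width is 3 − 1 = 2 and tw(G) ≤ 2. For the lower bound, the 3 vertices {1, 7, 9} are pairwise adjacent, and any tree decomposition puts a clique entirely inside one bag — forcing width ≥ 2. Therefore the treewidth is 2.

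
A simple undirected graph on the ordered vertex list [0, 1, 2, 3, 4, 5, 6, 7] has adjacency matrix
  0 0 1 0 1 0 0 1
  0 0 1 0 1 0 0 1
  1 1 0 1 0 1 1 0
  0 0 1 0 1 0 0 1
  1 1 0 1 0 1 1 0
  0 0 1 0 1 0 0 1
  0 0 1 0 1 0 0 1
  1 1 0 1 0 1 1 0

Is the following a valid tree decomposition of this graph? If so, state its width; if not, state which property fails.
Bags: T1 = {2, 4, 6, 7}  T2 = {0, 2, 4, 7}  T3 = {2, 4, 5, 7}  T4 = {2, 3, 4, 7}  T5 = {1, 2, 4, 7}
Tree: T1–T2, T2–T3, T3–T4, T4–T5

Vertex coverage: the bags together contain {0, 1, 2, 3, 4, 5, 6, 7}, the full vertex set. Edge coverage: each edge of G has both endpoints in at least one bag. Running intersection: for every vertex, the bags containing it form a connected subtree. All three properties hold, so this is a valid tree decomposition of width max|bag| − 1 = 3, and hence tw(G) ≤ 3.

Yes; width 3.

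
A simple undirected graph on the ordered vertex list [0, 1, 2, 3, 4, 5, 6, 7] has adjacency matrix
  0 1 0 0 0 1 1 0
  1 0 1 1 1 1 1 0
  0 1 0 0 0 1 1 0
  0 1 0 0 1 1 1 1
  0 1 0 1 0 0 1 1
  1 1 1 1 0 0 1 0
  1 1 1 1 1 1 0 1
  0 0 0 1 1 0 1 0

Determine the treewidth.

A width-3 tree decomposition is:
Bags: B1 = {1, 2, 5, 6}  B2 = {0, 1, 5, 6}  B3 = {1, 3, 5, 6}  B4 = {1, 3, 4, 6}  B5 = {3, 4, 6, 7}
Tree: B1–B2, B2–B3, B3–B4, B4–B5
Each bag holds 4 vertices, so the decomposition has width 3, which upper-bounds the treewidth. On the other hand G contains the 4-clique {1, 3, 4, 6}. A clique must lie in a single bag of any decomposition, so no decomposition can have width below 3. Hence tw(G) = 3 exactly.

3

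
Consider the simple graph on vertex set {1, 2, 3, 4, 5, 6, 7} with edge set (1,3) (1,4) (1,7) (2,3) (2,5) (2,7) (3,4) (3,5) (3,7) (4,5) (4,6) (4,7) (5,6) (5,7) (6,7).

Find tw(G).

3

A width-3 tree decomposition is:
Bags: B1 = {2, 3, 5, 7}  B2 = {3, 4, 5, 7}  B3 = {1, 3, 4, 7}  B4 = {4, 5, 6, 7}
Tree: B1–B2, B2–B3, B2–B4
Each bag holds 4 vertices, so the decomposition has width 3, which upper-bounds the treewidth. On the other hand G contains the 4-clique {2, 3, 5, 7}. A clique must lie in a single bag of any decomposition, so no decomposition can have width below 3. Combining the bounds, tw(G) = 3.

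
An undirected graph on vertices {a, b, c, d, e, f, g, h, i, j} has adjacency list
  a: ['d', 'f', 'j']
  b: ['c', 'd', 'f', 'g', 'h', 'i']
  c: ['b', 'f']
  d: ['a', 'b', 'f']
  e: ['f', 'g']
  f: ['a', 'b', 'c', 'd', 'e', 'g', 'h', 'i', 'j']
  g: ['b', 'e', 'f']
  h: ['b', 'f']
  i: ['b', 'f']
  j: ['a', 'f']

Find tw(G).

2

A width-2 tree decomposition is:
Bags: B1 = {b, d, f}  B2 = {b, f, i}  B3 = {a, d, f}  B4 = {b, f, g}  B5 = {e, f, g}  B6 = {a, f, j}  B7 = {b, c, f}  B8 = {b, f, h}
Tree: B1–B2, B1–B3, B1–B4, B4–B5, B3–B6, B2–B7, B1–B8
Every bag has size at most 3, so the width is 3 − 1 = 2 and tw(G) ≤ 2. Conversely, {a, f, j} is a clique of size 3, and the vertices of any clique must share a bag in every tree decomposition; so some bag has ≥ 3 vertices and tw(G) ≥ 2. Hence tw(G) = 2 exactly.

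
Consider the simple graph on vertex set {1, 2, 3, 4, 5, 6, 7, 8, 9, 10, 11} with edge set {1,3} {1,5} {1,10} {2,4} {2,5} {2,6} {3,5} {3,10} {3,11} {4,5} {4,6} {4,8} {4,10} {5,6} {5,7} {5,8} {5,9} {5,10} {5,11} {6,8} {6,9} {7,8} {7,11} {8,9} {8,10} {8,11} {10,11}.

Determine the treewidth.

A width-3 tree decomposition is:
Bags: B1 = {4, 5, 8, 10}  B2 = {5, 8, 10, 11}  B3 = {4, 5, 6, 8}  B4 = {5, 7, 8, 11}  B5 = {3, 5, 10, 11}  B6 = {2, 4, 5, 6}  B7 = {5, 6, 8, 9}  B8 = {1, 3, 5, 10}
Tree: B1–B2, B1–B3, B2–B4, B2–B5, B3–B6, B3–B7, B5–B8
The largest bag has 4 vertices, giving width 3; this decomposition certifies tw(G) ≤ 3. Conversely, {5, 6, 8, 9} is a clique of size 4, and the vertices of any clique must share a bag in every tree decomposition; so some bag has ≥ 4 vertices and tw(G) ≥ 3. Hence tw(G) = 3 exactly.

3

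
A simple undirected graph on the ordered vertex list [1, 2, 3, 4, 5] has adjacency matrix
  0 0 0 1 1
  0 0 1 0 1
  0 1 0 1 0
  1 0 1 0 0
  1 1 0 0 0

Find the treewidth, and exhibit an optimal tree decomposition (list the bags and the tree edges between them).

Every bag has size at most 3, so the width is 3 − 1 = 2 and tw(G) ≤ 2. For the lower bound, G contains the cycle 5–1–4–3–2–5, so G is not a forest; only forests have treewidth ≤ 1, hence tw(G) ≥ 2. Therefore the treewidth is 2.

Treewidth 2.
One optimal decomposition is:
Bags: B1 = {1, 4, 5}  B2 = {3, 4, 5}  B3 = {2, 3, 5}
Tree: B1–B2, B2–B3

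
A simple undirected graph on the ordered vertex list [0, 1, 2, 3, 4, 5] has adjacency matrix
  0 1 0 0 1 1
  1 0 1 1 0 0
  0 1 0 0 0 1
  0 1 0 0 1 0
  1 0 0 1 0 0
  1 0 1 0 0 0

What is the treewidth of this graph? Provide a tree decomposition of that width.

Each bag holds 3 vertices, so the decomposition has width 2, which upper-bounds the treewidth. The edges 2–5–0–1–2 form a cycle, so G is not a tree and its treewidth is at least 2. Combining the bounds, tw(G) = 2.

Treewidth 2.
One such decomposition:
Bags: B1 = {1, 2, 5}  B2 = {0, 1, 5}  B3 = {0, 1, 3}  B4 = {0, 3, 4}
Tree: B1–B2, B2–B3, B3–B4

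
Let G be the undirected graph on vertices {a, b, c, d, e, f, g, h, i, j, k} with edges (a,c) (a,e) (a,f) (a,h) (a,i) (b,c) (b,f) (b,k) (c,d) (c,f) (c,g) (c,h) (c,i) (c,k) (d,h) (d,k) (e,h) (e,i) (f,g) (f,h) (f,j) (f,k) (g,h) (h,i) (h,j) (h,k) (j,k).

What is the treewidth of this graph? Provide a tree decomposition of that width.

Each bag holds 4 vertices, so the decomposition has width 3, which upper-bounds the treewidth. On the other hand G contains the 4-clique {f, h, j, k}. A clique must lie in a single bag of any decomposition, so no decomposition can have width below 3. Combining the bounds, tw(G) = 3.

Treewidth 3.
Bags: B1 = {a, c, f, h}  B2 = {c, f, h, k}  B3 = {b, c, f, k}  B4 = {a, c, h, i}  B5 = {c, d, h, k}  B6 = {c, f, g, h}  B7 = {f, h, j, k}  B8 = {a, e, h, i}
Tree: B1–B2, B2–B3, B1–B4, B2–B5, B2–B6, B2–B7, B4–B8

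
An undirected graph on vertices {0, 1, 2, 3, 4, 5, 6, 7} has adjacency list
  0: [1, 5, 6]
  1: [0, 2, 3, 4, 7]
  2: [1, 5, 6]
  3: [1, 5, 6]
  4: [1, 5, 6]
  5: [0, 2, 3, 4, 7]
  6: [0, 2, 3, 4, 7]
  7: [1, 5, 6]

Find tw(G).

A width-3 tree decomposition is:
Bags: B1 = {1, 2, 5, 6}  B2 = {1, 5, 6, 7}  B3 = {1, 4, 5, 6}  B4 = {1, 3, 5, 6}  B5 = {0, 1, 5, 6}
Tree: B1–B2, B2–B3, B3–B4, B4–B5
The largest bag has 4 vertices, giving width 3; this decomposition certifies tw(G) ≤ 3. For the lower bound: the 4 vertex sets {1,2}, {6,7}, {5}, {4} are disjoint, each induces a connected subgraph, and every pair is joined by at least one edge of G. Contracting each set to a single vertex therefore yields K_{4} as a minor, and since treewidth is minor-monotone, tw(G) ≥ tw(K_{4}) = 3. Hence tw(G) = 3 exactly.

3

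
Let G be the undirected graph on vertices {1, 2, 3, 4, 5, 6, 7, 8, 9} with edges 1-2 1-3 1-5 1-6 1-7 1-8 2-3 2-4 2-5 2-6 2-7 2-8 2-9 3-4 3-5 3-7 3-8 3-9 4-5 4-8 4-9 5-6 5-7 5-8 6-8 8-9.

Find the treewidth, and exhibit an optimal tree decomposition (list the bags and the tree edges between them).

Every bag has size at most 5, so the width is 5 − 1 = 4 and tw(G) ≤ 4. For the lower bound, the 5 vertices {2, 3, 4, 8, 9} are pairwise adjacent, and any tree decomposition puts a clique entirely inside one bag — forcing width ≥ 4. Therefore the treewidth is 4.

Treewidth 4.
One such decomposition:
Bags: B1 = {2, 3, 4, 5, 8}  B2 = {1, 2, 3, 5, 8}  B3 = {1, 2, 5, 6, 8}  B4 = {2, 3, 4, 8, 9}  B5 = {1, 2, 3, 5, 7}
Tree: B1–B2, B2–B3, B1–B4, B2–B5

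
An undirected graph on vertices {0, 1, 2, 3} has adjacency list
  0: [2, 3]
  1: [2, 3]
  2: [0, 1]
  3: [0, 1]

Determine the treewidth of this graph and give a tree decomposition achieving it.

Treewidth 2.
Bags: B1 = {0, 1, 2}  B2 = {0, 1, 3}
Tree: B1–B2

Every bag has size at most 3, so the width is 3 − 1 = 2 and tw(G) ≤ 2. Since 0–2–1–3–0 is a cycle in G, G is not acyclic. Forests are exactly the graphs of treewidth ≤ 1, so tw(G) ≥ 2. Hence tw(G) = 2 exactly.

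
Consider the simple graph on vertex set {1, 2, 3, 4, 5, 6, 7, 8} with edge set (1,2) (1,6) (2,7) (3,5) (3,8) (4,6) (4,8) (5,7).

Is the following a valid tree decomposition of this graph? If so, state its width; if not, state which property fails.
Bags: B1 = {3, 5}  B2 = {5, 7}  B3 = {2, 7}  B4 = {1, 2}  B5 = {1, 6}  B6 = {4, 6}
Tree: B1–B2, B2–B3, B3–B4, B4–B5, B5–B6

A tree decomposition must satisfy three properties: every vertex lies in some bag; for every edge, both endpoints lie together in some bag; and for every vertex, the bags containing it form a connected subtree. Here vertex 8 appears in no bag, so the decomposition is invalid.

No — vertex 8 appears in no bag.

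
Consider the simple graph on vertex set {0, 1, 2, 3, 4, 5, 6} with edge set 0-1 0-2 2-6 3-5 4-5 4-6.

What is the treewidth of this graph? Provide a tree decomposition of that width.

Each bag holds 2 vertices, so the decomposition has width 1, which upper-bounds the treewidth. Any graph with an edge has treewidth ≥ 1, and G has the edge 1–0. Therefore the treewidth is 1.

Treewidth 1.
One such decomposition:
Bags: B1 = {0, 1}  B2 = {0, 2}  B3 = {2, 6}  B4 = {4, 6}  B5 = {4, 5}  B6 = {3, 5}
Tree: B1–B2, B2–B3, B3–B4, B4–B5, B5–B6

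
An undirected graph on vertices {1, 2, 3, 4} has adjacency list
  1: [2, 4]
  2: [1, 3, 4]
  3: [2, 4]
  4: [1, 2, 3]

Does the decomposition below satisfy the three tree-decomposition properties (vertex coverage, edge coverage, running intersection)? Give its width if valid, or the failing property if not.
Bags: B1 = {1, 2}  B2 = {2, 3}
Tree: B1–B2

A tree decomposition must satisfy three properties: every vertex lies in some bag; for every edge, both endpoints lie together in some bag; and for every vertex, the bags containing it form a connected subtree. Here vertex 4 appears in no bag, so the decomposition is invalid.

No — vertex 4 appears in no bag.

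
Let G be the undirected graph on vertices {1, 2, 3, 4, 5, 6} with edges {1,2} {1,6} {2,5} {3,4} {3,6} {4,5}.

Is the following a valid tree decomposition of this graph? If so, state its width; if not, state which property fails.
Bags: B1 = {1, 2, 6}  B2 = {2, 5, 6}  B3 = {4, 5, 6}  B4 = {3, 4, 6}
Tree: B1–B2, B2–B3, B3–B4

Checking the three conditions: (i) the bags cover all of {1, 2, 3, 4, 5, 6}; (ii) for each edge, some bag contains both endpoints; (iii) the bags containing any fixed vertex form a subtree. All hold, so the decomposition is valid with width 3 − 1 = 2.

Yes; width 2.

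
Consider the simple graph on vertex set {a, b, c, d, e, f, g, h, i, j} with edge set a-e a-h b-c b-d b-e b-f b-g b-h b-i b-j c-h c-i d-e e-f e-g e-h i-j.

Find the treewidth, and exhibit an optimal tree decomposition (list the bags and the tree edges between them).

Treewidth 2.
Bags: B1 = {b, e, h}  B2 = {b, c, h}  B3 = {a, e, h}  B4 = {b, e, f}  B5 = {b, d, e}  B6 = {b, c, i}  B7 = {b, i, j}  B8 = {b, e, g}
Tree: B1–B2, B1–B3, B1–B4, B4–B5, B2–B6, B6–B7, B1–B8

Each bag holds 3 vertices, so the decomposition has width 2, which upper-bounds the treewidth. For the lower bound, the 3 vertices {a, e, h} are pairwise adjacent, and any tree decomposition puts a clique entirely inside one bag — forcing width ≥ 2. Combining the bounds, tw(G) = 2.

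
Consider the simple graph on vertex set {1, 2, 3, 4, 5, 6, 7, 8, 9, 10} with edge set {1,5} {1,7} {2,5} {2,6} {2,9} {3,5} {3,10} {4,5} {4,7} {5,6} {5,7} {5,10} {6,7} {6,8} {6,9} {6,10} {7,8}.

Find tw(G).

2

A width-2 tree decomposition is:
Bags: B1 = {5, 6, 7}  B2 = {5, 6, 10}  B3 = {2, 5, 6}  B4 = {1, 5, 7}  B5 = {6, 7, 8}  B6 = {4, 5, 7}  B7 = {2, 6, 9}  B8 = {3, 5, 10}
Tree: B1–B2, B2–B3, B1–B4, B1–B5, B4–B6, B3–B7, B2–B8
Every bag has size at most 3, so the width is 3 − 1 = 2 and tw(G) ≤ 2. On the other hand G contains the 3-clique {6, 7, 8}. A clique must lie in a single bag of any decomposition, so no decomposition can have width below 2. Therefore the treewidth is 2.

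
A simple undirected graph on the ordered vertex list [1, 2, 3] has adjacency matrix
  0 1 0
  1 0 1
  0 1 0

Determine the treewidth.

1

A width-1 tree decomposition is:
Bags: B1 = {2, 3}  B2 = {1, 2}
Tree: B1–B2
The largest bag has 2 vertices, giving width 1; this decomposition certifies tw(G) ≤ 1. Any graph with an edge has treewidth ≥ 1, and G has the edge 2–3. Hence tw(G) = 1 exactly.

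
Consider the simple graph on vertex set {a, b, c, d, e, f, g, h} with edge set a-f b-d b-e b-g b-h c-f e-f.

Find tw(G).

1

A width-1 tree decomposition is:
Bags: B1 = {b, g}  B2 = {b, e}  B3 = {e, f}  B4 = {a, f}  B5 = {b, h}  B6 = {b, d}  B7 = {c, f}
Tree: B1–B2, B2–B3, B3–B4, B1–B5, B5–B6, B3–B7
The largest bag has 2 vertices, giving width 1; this decomposition certifies tw(G) ≤ 1. G has an edge, so its treewidth is at least 1. The upper and lower bounds meet at 1, so that is the treewidth.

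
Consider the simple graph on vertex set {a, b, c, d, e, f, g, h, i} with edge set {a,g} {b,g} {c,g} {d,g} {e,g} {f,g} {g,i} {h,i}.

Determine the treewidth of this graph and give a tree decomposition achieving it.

Treewidth 1.
One such decomposition:
Bags: B1 = {d, g}  B2 = {e, g}  B3 = {a, g}  B4 = {g, i}  B5 = {h, i}  B6 = {b, g}  B7 = {f, g}  B8 = {c, g}
Tree: B1–B2, B1–B3, B1–B4, B4–B5, B4–B6, B1–B7, B4–B8

Each bag holds 2 vertices, so the decomposition has width 1, which upper-bounds the treewidth. G has an edge, so its treewidth is at least 1. Hence tw(G) = 1 exactly.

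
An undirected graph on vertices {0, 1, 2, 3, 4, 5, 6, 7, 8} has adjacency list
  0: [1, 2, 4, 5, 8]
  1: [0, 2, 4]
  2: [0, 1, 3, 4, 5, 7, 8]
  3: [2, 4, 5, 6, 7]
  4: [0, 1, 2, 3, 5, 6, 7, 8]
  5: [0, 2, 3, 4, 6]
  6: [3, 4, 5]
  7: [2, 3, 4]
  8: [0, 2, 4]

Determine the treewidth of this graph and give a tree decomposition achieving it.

Treewidth 3.
One such decomposition:
Bags: B1 = {0, 1, 2, 4}  B2 = {0, 2, 4, 5}  B3 = {2, 3, 4, 5}  B4 = {0, 2, 4, 8}  B5 = {3, 4, 5, 6}  B6 = {2, 3, 4, 7}
Tree: B1–B2, B2–B3, B2–B4, B3–B5, B3–B6

The largest bag has 4 vertices, giving width 3; this decomposition certifies tw(G) ≤ 3. On the other hand G contains the 4-clique {0, 2, 4, 8}. A clique must lie in a single bag of any decomposition, so no decomposition can have width below 3. The upper and lower bounds meet at 3, so that is the treewidth.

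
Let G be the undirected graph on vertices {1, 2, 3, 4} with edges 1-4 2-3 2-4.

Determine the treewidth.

1

A width-1 tree decomposition is:
Bags: B1 = {2, 3}  B2 = {2, 4}  B3 = {1, 4}
Tree: B1–B2, B2–B3
The largest bag has 2 vertices, giving width 1; this decomposition certifies tw(G) ≤ 1. Any graph with an edge has treewidth ≥ 1, and G has the edge 3–2. Hence tw(G) = 1 exactly.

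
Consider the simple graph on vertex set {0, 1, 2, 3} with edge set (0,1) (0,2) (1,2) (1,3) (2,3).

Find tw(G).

2

A width-2 tree decomposition is:
Bags: B1 = {0, 1, 2}  B2 = {1, 2, 3}
Tree: B1–B2
The largest bag has 3 vertices, giving width 2; this decomposition certifies tw(G) ≤ 2. On the other hand G contains the 3-clique {0, 1, 2}. A clique must lie in a single bag of any decomposition, so no decomposition can have width below 2. Combining the bounds, tw(G) = 2.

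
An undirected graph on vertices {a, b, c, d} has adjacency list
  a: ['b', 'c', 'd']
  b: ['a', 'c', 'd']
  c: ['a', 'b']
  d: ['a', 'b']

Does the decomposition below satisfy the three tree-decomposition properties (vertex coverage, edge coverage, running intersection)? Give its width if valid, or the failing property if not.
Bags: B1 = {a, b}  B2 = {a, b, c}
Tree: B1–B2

No — vertex d appears in no bag.

A tree decomposition must satisfy three properties: every vertex lies in some bag; for every edge, both endpoints lie together in some bag; and for every vertex, the bags containing it form a connected subtree. Here vertex d appears in no bag, so the decomposition is invalid.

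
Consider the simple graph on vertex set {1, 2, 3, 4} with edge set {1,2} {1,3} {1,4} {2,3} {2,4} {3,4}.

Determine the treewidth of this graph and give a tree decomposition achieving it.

Treewidth 3.
One such decomposition:
Bags: B1 = {1, 2, 3, 4}
Tree: (single bag)

With just one bag of size 4, the width is 4 − 1 = 3, so tw(G) ≤ 3. For the lower bound, the 4 vertices {1, 2, 3, 4} are pairwise adjacent, and any tree decomposition puts a clique entirely inside one bag — forcing width ≥ 3. The upper and lower bounds meet at 3, so that is the treewidth.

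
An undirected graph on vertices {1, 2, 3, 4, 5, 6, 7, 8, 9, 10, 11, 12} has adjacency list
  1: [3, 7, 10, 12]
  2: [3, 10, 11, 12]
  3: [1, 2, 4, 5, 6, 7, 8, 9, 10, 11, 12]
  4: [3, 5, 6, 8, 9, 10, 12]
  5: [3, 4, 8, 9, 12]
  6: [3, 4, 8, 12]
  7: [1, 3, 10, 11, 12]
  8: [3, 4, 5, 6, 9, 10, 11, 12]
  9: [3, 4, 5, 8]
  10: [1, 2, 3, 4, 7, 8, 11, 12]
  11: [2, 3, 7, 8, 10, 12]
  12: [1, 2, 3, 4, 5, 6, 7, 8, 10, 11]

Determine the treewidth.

4

A width-4 tree decomposition is:
Bags: B1 = {3, 4, 8, 10, 12}  B2 = {3, 8, 10, 11, 12}  B3 = {2, 3, 10, 11, 12}  B4 = {3, 4, 5, 8, 12}  B5 = {3, 7, 10, 11, 12}  B6 = {3, 4, 6, 8, 12}  B7 = {3, 4, 5, 8, 9}  B8 = {1, 3, 7, 10, 12}
Tree: B1–B2, B2–B3, B1–B4, B3–B5, B4–B6, B4–B7, B5–B8
Each bag holds 5 vertices, so the decomposition has width 4, which upper-bounds the treewidth. Conversely, {3, 4, 5, 8, 9} is a clique of size 5, and the vertices of any clique must share a bag in every tree decomposition; so some bag has ≥ 5 vertices and tw(G) ≥ 4. The upper and lower bounds meet at 4, so that is the treewidth.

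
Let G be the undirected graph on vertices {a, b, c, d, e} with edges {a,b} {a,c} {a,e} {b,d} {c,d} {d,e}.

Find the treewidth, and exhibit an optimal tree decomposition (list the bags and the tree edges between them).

Each bag holds 3 vertices, so the decomposition has width 2, which upper-bounds the treewidth. The edges b–d–c–a–b form a cycle, so G is not a tree and its treewidth is at least 2. The upper and lower bounds meet at 2, so that is the treewidth.

Treewidth 2.
One optimal decomposition is:
Bags: B1 = {a, b, d}  B2 = {a, c, d}  B3 = {a, d, e}
Tree: B1–B2, B2–B3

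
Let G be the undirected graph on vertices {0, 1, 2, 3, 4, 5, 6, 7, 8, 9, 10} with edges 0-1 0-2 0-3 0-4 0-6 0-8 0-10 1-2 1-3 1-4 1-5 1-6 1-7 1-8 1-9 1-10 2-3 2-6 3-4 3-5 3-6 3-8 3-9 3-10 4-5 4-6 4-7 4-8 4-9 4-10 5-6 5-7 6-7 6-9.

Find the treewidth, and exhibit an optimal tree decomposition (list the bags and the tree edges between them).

Treewidth 4.
One such decomposition:
Bags: B1 = {0, 1, 3, 4, 10}  B2 = {0, 1, 3, 4, 8}  B3 = {0, 1, 3, 4, 6}  B4 = {1, 3, 4, 5, 6}  B5 = {1, 4, 5, 6, 7}  B6 = {0, 1, 2, 3, 6}  B7 = {1, 3, 4, 6, 9}
Tree: B1–B2, B1–B3, B3–B4, B4–B5, B3–B6, B3–B7

Each bag holds 5 vertices, so the decomposition has width 4, which upper-bounds the treewidth. On the other hand G contains the 5-clique {0, 1, 2, 3, 6}. A clique must lie in a single bag of any decomposition, so no decomposition can have width below 4. The upper and lower bounds meet at 4, so that is the treewidth.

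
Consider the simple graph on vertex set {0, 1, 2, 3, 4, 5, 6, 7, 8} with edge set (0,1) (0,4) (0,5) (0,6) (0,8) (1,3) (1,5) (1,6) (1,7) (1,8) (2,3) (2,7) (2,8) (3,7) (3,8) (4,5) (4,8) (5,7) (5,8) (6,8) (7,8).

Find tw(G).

3

A width-3 tree decomposition is:
Bags: B1 = {0, 1, 5, 8}  B2 = {1, 5, 7, 8}  B3 = {1, 3, 7, 8}  B4 = {0, 4, 5, 8}  B5 = {0, 1, 6, 8}  B6 = {2, 3, 7, 8}
Tree: B1–B2, B2–B3, B1–B4, B1–B5, B3–B6
Each bag holds 4 vertices, so the decomposition has width 3, which upper-bounds the treewidth. Conversely, {0, 1, 5, 8} is a clique of size 4, and the vertices of any clique must share a bag in every tree decomposition; so some bag has ≥ 4 vertices and tw(G) ≥ 3. Therefore the treewidth is 3.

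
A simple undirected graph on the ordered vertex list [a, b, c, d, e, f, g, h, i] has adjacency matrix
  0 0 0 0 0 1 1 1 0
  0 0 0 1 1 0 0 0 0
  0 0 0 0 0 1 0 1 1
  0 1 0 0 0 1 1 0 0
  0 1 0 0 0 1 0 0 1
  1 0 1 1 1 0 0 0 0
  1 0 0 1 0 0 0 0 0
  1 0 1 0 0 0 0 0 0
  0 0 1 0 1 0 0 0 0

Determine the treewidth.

A width-3 tree decomposition is:
Bags: B1 = {a, d, g, h}  B2 = {a, d, f, h}  B3 = {c, d, f, h}  B4 = {b, c, d, f}  B5 = {b, c, e, f}  B6 = {b, c, e, i}
Tree: B1–B2, B2–B3, B3–B4, B4–B5, B5–B6
Each bag holds 4 vertices, so the decomposition has width 3, which upper-bounds the treewidth. For the lower bound: the 4 vertex sets {a,g,h}, {d}, {f}, {b,c,e,i} are disjoint, each induces a connected subgraph, and every pair is joined by at least one edge of G. Contracting each set to a single vertex therefore yields K_{4} as a minor, and since treewidth is minor-monotone, tw(G) ≥ tw(K_{4}) = 3. Hence tw(G) = 3 exactly.

3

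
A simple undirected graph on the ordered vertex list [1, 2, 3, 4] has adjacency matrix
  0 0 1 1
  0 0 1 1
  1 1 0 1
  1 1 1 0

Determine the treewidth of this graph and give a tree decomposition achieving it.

Each bag holds 3 vertices, so the decomposition has width 2, which upper-bounds the treewidth. Conversely, {1, 3, 4} is a clique of size 3, and the vertices of any clique must share a bag in every tree decomposition; so some bag has ≥ 3 vertices and tw(G) ≥ 2. The upper and lower bounds meet at 2, so that is the treewidth.

Treewidth 2.
One such decomposition:
Bags: B1 = {1, 3, 4}  B2 = {2, 3, 4}
Tree: B1–B2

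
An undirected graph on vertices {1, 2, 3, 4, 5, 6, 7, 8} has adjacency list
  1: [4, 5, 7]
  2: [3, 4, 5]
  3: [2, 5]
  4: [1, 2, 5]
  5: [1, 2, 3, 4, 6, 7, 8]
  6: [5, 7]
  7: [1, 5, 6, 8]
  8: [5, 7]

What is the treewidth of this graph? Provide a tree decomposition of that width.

The largest bag has 3 vertices, giving width 2; this decomposition certifies tw(G) ≤ 2. On the other hand G contains the 3-clique {2, 3, 5}. A clique must lie in a single bag of any decomposition, so no decomposition can have width below 2. Hence tw(G) = 2 exactly.

Treewidth 2.
Bags: B1 = {1, 4, 5}  B2 = {1, 5, 7}  B3 = {5, 7, 8}  B4 = {2, 4, 5}  B5 = {2, 3, 5}  B6 = {5, 6, 7}
Tree: B1–B2, B2–B3, B1–B4, B4–B5, B2–B6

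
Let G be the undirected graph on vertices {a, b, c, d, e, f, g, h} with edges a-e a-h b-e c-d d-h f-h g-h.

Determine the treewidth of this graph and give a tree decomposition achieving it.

Treewidth 1.
Bags: B1 = {d, h}  B2 = {g, h}  B3 = {f, h}  B4 = {a, h}  B5 = {c, d}  B6 = {a, e}  B7 = {b, e}
Tree: B1–B2, B2–B3, B3–B4, B1–B5, B4–B6, B6–B7

The largest bag has 2 vertices, giving width 1; this decomposition certifies tw(G) ≤ 1. Any graph with an edge has treewidth ≥ 1, and G has the edge h–d. Therefore the treewidth is 1.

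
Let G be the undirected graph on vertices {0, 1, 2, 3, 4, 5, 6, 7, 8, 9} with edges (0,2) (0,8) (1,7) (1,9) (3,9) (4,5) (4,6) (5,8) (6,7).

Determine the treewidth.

A width-1 tree decomposition is:
Bags: B1 = {0, 2}  B2 = {0, 8}  B3 = {5, 8}  B4 = {4, 5}  B5 = {4, 6}  B6 = {6, 7}  B7 = {1, 7}  B8 = {1, 9}  B9 = {3, 9}
Tree: B1–B2, B2–B3, B3–B4, B4–B5, B5–B6, B6–B7, B7–B8, B8–B9
Each bag holds 2 vertices, so the decomposition has width 1, which upper-bounds the treewidth. G has an edge, so its treewidth is at least 1. Therefore the treewidth is 1.

1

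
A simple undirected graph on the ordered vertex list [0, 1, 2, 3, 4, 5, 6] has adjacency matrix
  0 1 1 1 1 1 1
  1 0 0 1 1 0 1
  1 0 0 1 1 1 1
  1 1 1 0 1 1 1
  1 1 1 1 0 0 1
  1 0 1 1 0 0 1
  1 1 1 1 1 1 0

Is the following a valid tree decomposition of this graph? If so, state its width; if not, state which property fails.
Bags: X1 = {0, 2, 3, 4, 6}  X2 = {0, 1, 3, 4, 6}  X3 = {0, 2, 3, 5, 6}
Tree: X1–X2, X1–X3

Checking the three conditions: (i) the bags cover all of {0, 1, 2, 3, 4, 5, 6}; (ii) for each edge, some bag contains both endpoints; (iii) the bags containing any fixed vertex form a subtree. All hold, so the decomposition is valid with width 5 − 1 = 4.

Yes; width 4.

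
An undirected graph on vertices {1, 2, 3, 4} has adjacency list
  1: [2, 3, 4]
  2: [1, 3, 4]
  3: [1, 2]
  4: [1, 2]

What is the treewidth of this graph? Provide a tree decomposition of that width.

The largest bag has 3 vertices, giving width 2; this decomposition certifies tw(G) ≤ 2. Conversely, {1, 2, 3} is a clique of size 3, and the vertices of any clique must share a bag in every tree decomposition; so some bag has ≥ 3 vertices and tw(G) ≥ 2. Therefore the treewidth is 2.

Treewidth 2.
One optimal decomposition is:
Bags: B1 = {1, 2, 4}  B2 = {1, 2, 3}
Tree: B1–B2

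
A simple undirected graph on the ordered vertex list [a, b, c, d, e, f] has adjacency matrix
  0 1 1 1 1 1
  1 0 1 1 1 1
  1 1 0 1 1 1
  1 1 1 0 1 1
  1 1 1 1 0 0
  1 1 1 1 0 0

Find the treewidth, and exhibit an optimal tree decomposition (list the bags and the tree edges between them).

Each bag holds 5 vertices, so the decomposition has width 4, which upper-bounds the treewidth. For the lower bound, the 5 vertices {a, b, c, d, e} are pairwise adjacent, and any tree decomposition puts a clique entirely inside one bag — forcing width ≥ 4. The upper and lower bounds meet at 4, so that is the treewidth.

Treewidth 4.
One optimal decomposition is:
Bags: B1 = {a, b, c, d, f}  B2 = {a, b, c, d, e}
Tree: B1–B2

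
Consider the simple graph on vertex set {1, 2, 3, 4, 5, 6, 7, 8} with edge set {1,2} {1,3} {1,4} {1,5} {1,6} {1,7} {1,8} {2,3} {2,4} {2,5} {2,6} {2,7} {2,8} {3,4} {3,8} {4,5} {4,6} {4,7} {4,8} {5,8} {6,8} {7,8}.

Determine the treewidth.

4

A width-4 tree decomposition is:
Bags: B1 = {1, 2, 3, 4, 8}  B2 = {1, 2, 4, 6, 8}  B3 = {1, 2, 4, 5, 8}  B4 = {1, 2, 4, 7, 8}
Tree: B1–B2, B1–B3, B2–B4
The largest bag has 5 vertices, giving width 4; this decomposition certifies tw(G) ≤ 4. On the other hand G contains the 5-clique {1, 2, 3, 4, 8}. A clique must lie in a single bag of any decomposition, so no decomposition can have width below 4. Hence tw(G) = 4 exactly.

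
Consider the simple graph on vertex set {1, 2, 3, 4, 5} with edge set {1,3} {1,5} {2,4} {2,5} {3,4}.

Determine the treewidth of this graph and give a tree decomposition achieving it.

Every bag has size at most 3, so the width is 3 − 1 = 2 and tw(G) ≤ 2. For the lower bound, G contains the cycle 2–5–1–3–4–2, so G is not a forest; only forests have treewidth ≤ 1, hence tw(G) ≥ 2. Combining the bounds, tw(G) = 2.

Treewidth 2.
One such decomposition:
Bags: B1 = {1, 2, 5}  B2 = {1, 2, 3}  B3 = {2, 3, 4}
Tree: B1–B2, B2–B3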